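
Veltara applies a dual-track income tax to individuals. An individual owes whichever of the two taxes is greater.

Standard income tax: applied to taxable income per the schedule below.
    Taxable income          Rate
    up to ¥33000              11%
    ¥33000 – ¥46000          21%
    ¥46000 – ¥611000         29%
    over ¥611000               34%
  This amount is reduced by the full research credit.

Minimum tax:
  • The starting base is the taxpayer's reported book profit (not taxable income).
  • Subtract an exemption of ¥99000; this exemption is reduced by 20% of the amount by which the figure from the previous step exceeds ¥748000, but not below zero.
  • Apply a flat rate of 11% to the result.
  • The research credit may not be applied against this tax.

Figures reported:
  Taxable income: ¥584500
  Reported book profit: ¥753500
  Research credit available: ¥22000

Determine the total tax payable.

Standard income tax:
  ¥33000 × 11% = ¥3630
  ¥13000 × 21% = ¥2730
  ¥538500 × 29% = ¥156165
  → ¥162525
  Less research credit ¥22000 → ¥140525

Minimum tax:
  Base (reported book profit): ¥753500
  Exemption: ¥99000 − 20% × (¥753500 − ¥748000) = ¥99000 − ¥1100 = ¥97900
  Base: ¥753500 − ¥97900 = ¥655600
  ¥655600 × 11% = ¥72116

¥140525 > ¥72116, so the standard income tax governs.

¥140525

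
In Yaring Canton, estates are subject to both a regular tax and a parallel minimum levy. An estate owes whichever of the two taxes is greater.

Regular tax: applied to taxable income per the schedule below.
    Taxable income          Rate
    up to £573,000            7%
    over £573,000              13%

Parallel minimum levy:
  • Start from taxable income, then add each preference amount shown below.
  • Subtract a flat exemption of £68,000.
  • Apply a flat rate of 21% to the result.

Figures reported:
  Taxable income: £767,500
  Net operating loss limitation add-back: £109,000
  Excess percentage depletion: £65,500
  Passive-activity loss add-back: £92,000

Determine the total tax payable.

£202,860

Parallel minimum levy:
  Adjusted income: £767,500 + £109,000 + £65,500 + £92,000 = £1,034,000
  Less exemption £68,000 → base £966,000
  £966,000 × 21% = £202,860

Regular tax:
  £573,000 × 7% = £40,110
  £194,500 × 13% = £25,285
  → £65,395

£202,860 > £65,395, so the parallel minimum levy is the binding amount.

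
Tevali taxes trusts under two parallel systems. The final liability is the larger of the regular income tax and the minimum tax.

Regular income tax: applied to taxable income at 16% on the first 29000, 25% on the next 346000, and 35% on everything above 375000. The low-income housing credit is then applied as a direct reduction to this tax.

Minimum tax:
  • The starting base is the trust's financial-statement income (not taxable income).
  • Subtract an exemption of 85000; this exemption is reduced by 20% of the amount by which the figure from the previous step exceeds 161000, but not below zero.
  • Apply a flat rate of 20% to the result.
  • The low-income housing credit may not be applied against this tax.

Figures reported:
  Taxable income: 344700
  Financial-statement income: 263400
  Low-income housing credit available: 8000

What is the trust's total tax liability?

75565

Minimum tax:
  Base (financial-statement income): 263400
  Exemption: 85000 − 20% × (263400 − 161000) = 85000 − 20480 = 64520
  Base: 263400 − 64520 = 198880
  198880 × 20% = 39776

Regular income tax:
  29000 × 16% = 4640
  315700 × 25% = 78925
  → 83565
  Less low-income housing credit 8000 → 75565

75565 > 39776, so the regular income tax governs.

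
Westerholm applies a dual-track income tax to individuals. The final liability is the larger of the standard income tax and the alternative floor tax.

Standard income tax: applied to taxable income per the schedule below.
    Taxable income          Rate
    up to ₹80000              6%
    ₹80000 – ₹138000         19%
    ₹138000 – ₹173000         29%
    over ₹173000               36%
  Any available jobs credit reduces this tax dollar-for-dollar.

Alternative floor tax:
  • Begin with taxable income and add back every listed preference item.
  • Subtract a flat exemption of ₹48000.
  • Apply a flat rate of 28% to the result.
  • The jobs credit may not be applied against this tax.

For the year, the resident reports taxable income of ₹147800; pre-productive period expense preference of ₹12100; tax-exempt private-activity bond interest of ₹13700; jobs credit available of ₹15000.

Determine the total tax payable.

₹35168

Standard income tax:
  ₹80000 × 6% = ₹4800
  ₹58000 × 19% = ₹11020
  ₹9800 × 29% = ₹2842
  → ₹18662
  Less jobs credit ₹15000 → ₹3662

Alternative floor tax:
  Adjusted income: ₹147800 + ₹12100 + ₹13700 = ₹173600
  Less exemption ₹48000 → base ₹125600
  ₹125600 × 28% = ₹35168

₹35168 > ₹3662, so the alternative floor tax is the binding amount.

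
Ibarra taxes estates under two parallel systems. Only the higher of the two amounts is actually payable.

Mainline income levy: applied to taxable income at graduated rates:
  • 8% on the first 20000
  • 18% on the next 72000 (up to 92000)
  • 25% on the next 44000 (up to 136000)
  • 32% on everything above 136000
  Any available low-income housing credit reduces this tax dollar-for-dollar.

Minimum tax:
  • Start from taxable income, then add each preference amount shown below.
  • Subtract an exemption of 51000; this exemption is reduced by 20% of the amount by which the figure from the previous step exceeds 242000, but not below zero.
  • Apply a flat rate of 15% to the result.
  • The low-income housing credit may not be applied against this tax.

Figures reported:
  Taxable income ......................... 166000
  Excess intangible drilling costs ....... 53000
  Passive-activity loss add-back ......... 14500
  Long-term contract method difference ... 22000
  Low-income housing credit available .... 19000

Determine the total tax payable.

Mainline income levy:
  20000 × 8% = 1600
  72000 × 18% = 12960
  44000 × 25% = 11000
  30000 × 32% = 9600
  → 35160
  Less low-income housing credit 19000 → 16160

Minimum tax:
  Adjusted income: 166000 + 53000 + 14500 + 22000 = 255500
  Exemption: 51000 − 20% × (255500 − 242000) = 51000 − 2700 = 48300
  Base: 255500 − 48300 = 207200
  207200 × 15% = 31080

31080 > 16160, so the minimum tax is the binding amount.

31080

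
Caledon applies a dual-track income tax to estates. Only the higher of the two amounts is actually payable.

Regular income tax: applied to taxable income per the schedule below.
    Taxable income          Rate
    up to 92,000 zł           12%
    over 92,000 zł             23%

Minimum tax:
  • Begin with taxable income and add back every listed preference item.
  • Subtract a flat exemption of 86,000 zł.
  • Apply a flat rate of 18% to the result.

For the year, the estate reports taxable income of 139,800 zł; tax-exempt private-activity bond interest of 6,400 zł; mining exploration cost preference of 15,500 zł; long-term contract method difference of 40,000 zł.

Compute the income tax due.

Regular income tax:
  92,000 zł × 12% = 11,040 zł
  47,800 zł × 23% = 10,994 zł
  → 22,034 zł

Minimum tax:
  Adjusted income: 139,800 zł + 6,400 zł + 15,500 zł + 40,000 zł = 201,700 zł
  Less exemption 86,000 zł → base 115,700 zł
  115,700 zł × 18% = 20,826 zł

22,034 zł > 20,826 zł, so the regular income tax governs.

22,034 zł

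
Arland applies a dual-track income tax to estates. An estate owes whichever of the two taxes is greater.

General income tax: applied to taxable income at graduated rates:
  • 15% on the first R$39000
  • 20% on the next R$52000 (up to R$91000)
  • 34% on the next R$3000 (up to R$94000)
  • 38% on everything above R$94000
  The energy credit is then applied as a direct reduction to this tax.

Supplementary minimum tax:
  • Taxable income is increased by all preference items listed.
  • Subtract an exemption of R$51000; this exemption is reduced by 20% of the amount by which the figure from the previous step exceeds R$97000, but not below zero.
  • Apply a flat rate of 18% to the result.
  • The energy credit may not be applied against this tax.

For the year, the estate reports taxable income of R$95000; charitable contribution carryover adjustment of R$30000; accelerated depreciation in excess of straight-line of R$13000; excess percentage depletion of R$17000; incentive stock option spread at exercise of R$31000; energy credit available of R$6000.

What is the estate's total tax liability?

Supplementary minimum tax:
  Adjusted income: R$95000 + R$30000 + R$13000 + R$17000 + R$31000 = R$186000
  Exemption: R$51000 − 20% × (R$186000 − R$97000) = R$51000 − R$17800 = R$33200
  Base: R$186000 − R$33200 = R$152800
  R$152800 × 18% = R$27504

General income tax:
  R$39000 × 15% = R$5850
  R$52000 × 20% = R$10400
  R$3000 × 34% = R$1020
  R$1000 × 38% = R$380
  → R$17650
  Less energy credit R$6000 → R$11650

R$27504 > R$11650, so the supplementary minimum tax is the binding amount.

R$27504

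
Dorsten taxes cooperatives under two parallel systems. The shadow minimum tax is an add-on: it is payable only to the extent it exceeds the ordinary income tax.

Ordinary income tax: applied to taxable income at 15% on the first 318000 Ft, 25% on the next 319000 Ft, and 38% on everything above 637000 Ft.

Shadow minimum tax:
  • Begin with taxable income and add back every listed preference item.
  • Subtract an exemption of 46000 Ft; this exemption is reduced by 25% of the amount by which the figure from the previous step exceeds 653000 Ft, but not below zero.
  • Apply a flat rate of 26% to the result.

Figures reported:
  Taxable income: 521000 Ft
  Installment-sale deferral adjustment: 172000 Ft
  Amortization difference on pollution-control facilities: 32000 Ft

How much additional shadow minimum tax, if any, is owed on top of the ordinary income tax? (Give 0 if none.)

Shadow minimum tax:
  Adjusted income: 521000 Ft + 172000 Ft + 32000 Ft = 725000 Ft
  Exemption: 46000 Ft − 25% × (725000 Ft − 653000 Ft) = 46000 Ft − 18000 Ft = 28000 Ft
  Base: 725000 Ft − 28000 Ft = 697000 Ft
  697000 Ft × 26% = 181220 Ft

Ordinary income tax:
  318000 Ft × 15% = 47700 Ft
  203000 Ft × 25% = 50750 Ft
  → 98450 Ft

Excess of shadow minimum tax over ordinary income tax: 181220 Ft − 98450 Ft = 82770 Ft.

82770 Ft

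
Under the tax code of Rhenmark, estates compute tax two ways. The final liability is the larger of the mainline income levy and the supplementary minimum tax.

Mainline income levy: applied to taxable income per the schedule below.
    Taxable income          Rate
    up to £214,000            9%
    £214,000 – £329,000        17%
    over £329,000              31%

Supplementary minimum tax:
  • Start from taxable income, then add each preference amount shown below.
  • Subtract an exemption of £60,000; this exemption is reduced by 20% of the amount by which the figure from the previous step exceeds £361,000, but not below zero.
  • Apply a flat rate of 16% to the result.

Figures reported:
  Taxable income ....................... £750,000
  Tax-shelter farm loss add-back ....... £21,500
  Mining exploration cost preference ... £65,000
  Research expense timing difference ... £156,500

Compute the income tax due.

£169,320

Mainline income levy:
  £214,000 × 9% = £19,260
  £115,000 × 17% = £19,550
  £421,000 × 31% = £130,510
  → £169,320

Supplementary minimum tax:
  Adjusted income: £750,000 + £21,500 + £65,000 + £156,500 = £993,000
  Exemption: 20% × (£993,000 − £361,000) = £126,400 ≥ £60,000, so the exemption is fully phased out
  Base: £993,000 − £0 = £993,000
  £993,000 × 16% = £158,880

£169,320 > £158,880, so the mainline income levy governs.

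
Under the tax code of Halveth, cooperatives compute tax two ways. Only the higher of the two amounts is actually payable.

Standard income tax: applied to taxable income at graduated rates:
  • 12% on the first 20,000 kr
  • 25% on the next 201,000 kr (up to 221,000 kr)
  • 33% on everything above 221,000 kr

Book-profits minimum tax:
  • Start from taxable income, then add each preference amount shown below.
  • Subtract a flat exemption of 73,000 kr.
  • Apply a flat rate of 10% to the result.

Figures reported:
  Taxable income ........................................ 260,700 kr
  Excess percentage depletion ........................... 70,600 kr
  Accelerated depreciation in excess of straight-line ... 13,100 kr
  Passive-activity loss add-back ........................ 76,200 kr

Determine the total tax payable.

65,751 kr

Book-profits minimum tax:
  Adjusted income: 260,700 kr + 70,600 kr + 13,100 kr + 76,200 kr = 420,600 kr
  Less exemption 73,000 kr → base 347,600 kr
  347,600 kr × 10% = 34,760 kr

Standard income tax:
  20,000 kr × 12% = 2,400 kr
  201,000 kr × 25% = 50,250 kr
  39,700 kr × 33% = 13,101 kr
  → 65,751 kr

65,751 kr > 34,760 kr, so the standard income tax governs.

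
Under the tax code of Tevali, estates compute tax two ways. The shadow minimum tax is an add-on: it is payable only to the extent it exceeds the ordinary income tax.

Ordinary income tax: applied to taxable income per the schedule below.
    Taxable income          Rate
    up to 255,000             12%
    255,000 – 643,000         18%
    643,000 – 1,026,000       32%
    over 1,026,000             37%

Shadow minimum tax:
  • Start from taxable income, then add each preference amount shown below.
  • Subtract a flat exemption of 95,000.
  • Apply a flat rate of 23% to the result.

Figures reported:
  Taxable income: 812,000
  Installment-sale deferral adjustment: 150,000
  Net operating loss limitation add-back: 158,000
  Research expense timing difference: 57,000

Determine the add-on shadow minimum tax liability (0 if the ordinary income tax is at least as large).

Ordinary income tax:
  255,000 × 12% = 30,600
  388,000 × 18% = 69,840
  169,000 × 32% = 54,080
  → 154,520

Shadow minimum tax:
  Adjusted income: 812,000 + 150,000 + 158,000 + 57,000 = 1,177,000
  Less exemption 95,000 → base 1,082,000
  1,082,000 × 23% = 248,860

Excess of shadow minimum tax over ordinary income tax: 248,860 − 154,520 = 94,340.

94,340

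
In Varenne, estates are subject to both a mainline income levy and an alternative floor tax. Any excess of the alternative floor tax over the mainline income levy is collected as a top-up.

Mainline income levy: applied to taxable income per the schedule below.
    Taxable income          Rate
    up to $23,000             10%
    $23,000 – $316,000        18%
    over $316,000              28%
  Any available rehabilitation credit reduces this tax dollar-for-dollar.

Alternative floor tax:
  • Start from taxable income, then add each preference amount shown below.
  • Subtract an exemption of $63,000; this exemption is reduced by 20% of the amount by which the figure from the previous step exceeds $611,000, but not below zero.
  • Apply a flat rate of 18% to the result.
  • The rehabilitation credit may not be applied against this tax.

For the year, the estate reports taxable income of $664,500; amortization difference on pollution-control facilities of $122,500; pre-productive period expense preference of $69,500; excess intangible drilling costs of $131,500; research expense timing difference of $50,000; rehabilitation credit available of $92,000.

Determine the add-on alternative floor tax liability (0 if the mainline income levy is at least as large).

Alternative floor tax:
  Adjusted income: $664,500 + $122,500 + $69,500 + $131,500 + $50,000 = $1,038,000
  Exemption: 20% × ($1,038,000 − $611,000) = $85,400 ≥ $63,000, so the exemption is fully phased out
  Base: $1,038,000 − $0 = $1,038,000
  $1,038,000 × 18% = $186,840

Mainline income levy:
  $23,000 × 10% = $2,300
  $293,000 × 18% = $52,740
  $348,500 × 28% = $97,580
  → $152,620
  Less rehabilitation credit $92,000 → $60,620

Excess of alternative floor tax over mainline income levy: $186,840 − $60,620 = $126,220.

$126,220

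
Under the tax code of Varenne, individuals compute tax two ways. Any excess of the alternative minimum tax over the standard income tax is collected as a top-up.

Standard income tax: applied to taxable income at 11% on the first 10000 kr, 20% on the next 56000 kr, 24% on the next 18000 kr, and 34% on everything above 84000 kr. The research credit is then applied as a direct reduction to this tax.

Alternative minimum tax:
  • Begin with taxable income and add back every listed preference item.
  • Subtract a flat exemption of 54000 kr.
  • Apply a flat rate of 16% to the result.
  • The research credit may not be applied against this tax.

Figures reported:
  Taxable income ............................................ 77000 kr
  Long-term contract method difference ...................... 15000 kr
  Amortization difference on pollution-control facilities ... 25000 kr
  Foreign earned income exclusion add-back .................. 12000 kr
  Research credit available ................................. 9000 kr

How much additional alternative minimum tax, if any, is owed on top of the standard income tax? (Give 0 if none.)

Alternative minimum tax:
  Adjusted income: 77000 kr + 15000 kr + 25000 kr + 12000 kr = 129000 kr
  Less exemption 54000 kr → base 75000 kr
  75000 kr × 16% = 12000 kr

Standard income tax:
  10000 kr × 11% = 1100 kr
  56000 kr × 20% = 11200 kr
  11000 kr × 24% = 2640 kr
  → 14940 kr
  Less research credit 9000 kr → 5940 kr

Excess of alternative minimum tax over standard income tax: 12000 kr − 5940 kr = 6060 kr.

6060 kr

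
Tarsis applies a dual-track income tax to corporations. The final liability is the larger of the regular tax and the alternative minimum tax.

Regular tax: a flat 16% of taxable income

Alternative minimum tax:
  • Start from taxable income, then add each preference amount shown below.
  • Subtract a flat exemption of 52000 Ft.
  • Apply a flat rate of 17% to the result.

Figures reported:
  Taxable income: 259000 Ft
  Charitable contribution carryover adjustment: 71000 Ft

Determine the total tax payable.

Alternative minimum tax:
  Adjusted income: 259000 Ft + 71000 Ft = 330000 Ft
  Less exemption 52000 Ft → base 278000 Ft
  278000 Ft × 17% = 47260 Ft

Regular tax:
  259000 Ft × 16% = 41440 Ft

47260 Ft > 41440 Ft, so the alternative minimum tax is the binding amount.

47260 Ft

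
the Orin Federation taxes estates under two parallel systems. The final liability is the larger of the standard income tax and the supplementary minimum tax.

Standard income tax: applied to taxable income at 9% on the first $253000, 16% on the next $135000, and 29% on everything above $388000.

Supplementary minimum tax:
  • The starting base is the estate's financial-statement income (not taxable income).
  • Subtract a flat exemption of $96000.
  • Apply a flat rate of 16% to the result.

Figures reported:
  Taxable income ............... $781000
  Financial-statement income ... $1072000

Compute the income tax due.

$158340

Supplementary minimum tax:
  Base (financial-statement income): $1072000
  Less exemption $96000 → base $976000
  $976000 × 16% = $156160

Standard income tax:
  $253000 × 9% = $22770
  $135000 × 16% = $21600
  $393000 × 29% = $113970
  → $158340

$158340 > $156160, so the standard income tax governs.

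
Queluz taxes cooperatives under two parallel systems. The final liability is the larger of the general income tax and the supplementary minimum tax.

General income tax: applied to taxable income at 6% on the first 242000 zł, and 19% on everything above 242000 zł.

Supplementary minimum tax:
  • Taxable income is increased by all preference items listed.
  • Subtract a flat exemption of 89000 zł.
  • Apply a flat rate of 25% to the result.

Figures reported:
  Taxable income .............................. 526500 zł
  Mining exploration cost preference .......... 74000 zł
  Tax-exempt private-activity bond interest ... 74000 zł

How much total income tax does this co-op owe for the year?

Supplementary minimum tax:
  Adjusted income: 526500 zł + 74000 zł + 74000 zł = 674500 zł
  Less exemption 89000 zł → base 585500 zł
  585500 zł × 25% = 146375 zł

General income tax:
  242000 zł × 6% = 14520 zł
  284500 zł × 19% = 54055 zł
  → 68575 zł

146375 zł > 68575 zł, so the supplementary minimum tax is the binding amount.

146375 zł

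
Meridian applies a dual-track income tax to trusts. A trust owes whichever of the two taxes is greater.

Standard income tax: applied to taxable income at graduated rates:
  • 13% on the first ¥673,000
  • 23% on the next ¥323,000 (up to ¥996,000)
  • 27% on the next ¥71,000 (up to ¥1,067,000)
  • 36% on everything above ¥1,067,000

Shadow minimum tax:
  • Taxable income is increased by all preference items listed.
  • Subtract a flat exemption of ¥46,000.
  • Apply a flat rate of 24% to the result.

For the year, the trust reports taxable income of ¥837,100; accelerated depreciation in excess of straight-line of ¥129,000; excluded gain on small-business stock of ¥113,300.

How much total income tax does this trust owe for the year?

Shadow minimum tax:
  Adjusted income: ¥837,100 + ¥129,000 + ¥113,300 = ¥1,079,400
  Less exemption ¥46,000 → base ¥1,033,400
  ¥1,033,400 × 24% = ¥248,016

Standard income tax:
  ¥673,000 × 13% = ¥87,490
  ¥164,100 × 23% = ¥37,743
  → ¥125,233

¥248,016 > ¥125,233, so the shadow minimum tax is the binding amount.

¥248,016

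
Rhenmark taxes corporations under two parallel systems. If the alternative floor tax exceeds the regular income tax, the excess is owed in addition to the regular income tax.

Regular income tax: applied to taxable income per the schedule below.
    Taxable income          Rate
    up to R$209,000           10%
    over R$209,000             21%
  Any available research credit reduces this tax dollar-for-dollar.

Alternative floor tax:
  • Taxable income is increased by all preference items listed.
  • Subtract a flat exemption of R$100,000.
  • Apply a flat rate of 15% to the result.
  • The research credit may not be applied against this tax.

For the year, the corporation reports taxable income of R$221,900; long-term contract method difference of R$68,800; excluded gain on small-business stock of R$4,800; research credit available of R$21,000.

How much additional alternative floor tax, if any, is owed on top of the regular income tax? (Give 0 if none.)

Alternative floor tax:
  Adjusted income: R$221,900 + R$68,800 + R$4,800 = R$295,500
  Less exemption R$100,000 → base R$195,500
  R$195,500 × 15% = R$29,325

Regular income tax:
  R$209,000 × 10% = R$20,900
  R$12,900 × 21% = R$2,709
  → R$23,609
  Less research credit R$21,000 → R$2,609

Excess of alternative floor tax over regular income tax: R$29,325 − R$2,609 = R$26,716.

R$26,716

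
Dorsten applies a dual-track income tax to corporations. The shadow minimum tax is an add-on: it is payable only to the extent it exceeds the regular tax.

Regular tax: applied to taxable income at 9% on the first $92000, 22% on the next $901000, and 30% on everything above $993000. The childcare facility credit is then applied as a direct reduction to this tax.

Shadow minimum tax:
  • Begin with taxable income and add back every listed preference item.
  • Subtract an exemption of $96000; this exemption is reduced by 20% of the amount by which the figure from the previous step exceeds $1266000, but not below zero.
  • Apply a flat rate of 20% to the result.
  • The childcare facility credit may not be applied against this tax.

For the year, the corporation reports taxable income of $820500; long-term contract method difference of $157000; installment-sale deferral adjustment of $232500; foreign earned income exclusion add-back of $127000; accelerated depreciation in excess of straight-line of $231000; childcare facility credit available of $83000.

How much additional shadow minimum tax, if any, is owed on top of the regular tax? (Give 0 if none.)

$220930

Shadow minimum tax:
  Adjusted income: $820500 + $157000 + $232500 + $127000 + $231000 = $1568000
  Exemption: $96000 − 20% × ($1568000 − $1266000) = $96000 − $60400 = $35600
  Base: $1568000 − $35600 = $1532400
  $1532400 × 20% = $306480

Regular tax:
  $92000 × 9% = $8280
  $728500 × 22% = $160270
  → $168550
  Less childcare facility credit $83000 → $85550

Excess of shadow minimum tax over regular tax: $306480 − $85550 = $220930.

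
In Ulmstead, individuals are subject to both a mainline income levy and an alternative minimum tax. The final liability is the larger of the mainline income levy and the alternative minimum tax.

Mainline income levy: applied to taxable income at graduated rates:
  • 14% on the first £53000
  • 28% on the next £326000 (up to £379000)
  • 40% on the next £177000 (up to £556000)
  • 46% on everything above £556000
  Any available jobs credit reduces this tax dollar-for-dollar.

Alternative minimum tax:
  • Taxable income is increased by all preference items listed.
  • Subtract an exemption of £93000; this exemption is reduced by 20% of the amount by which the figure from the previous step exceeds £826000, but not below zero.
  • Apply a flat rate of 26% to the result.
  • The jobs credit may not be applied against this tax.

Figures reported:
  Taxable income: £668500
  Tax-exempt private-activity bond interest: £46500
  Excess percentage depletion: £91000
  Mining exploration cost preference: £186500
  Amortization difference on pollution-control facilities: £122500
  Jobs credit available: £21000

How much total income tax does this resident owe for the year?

£280748

Mainline income levy:
  £53000 × 14% = £7420
  £326000 × 28% = £91280
  £177000 × 40% = £70800
  £112500 × 46% = £51750
  → £221250
  Less jobs credit £21000 → £200250

Alternative minimum tax:
  Adjusted income: £668500 + £46500 + £91000 + £186500 + £122500 = £1115000
  Exemption: £93000 − 20% × (£1115000 − £826000) = £93000 − £57800 = £35200
  Base: £1115000 − £35200 = £1079800
  £1079800 × 26% = £280748

£280748 > £200250, so the alternative minimum tax is the binding amount.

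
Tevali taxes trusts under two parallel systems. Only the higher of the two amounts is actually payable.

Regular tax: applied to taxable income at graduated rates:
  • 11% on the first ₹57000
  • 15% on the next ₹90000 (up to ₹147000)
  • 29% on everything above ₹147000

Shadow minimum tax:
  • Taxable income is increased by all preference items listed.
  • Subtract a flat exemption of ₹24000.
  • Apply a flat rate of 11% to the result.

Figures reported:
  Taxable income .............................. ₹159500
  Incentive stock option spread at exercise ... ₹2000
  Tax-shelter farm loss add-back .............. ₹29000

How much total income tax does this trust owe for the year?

Shadow minimum tax:
  Adjusted income: ₹159500 + ₹2000 + ₹29000 = ₹190500
  Less exemption ₹24000 → base ₹166500
  ₹166500 × 11% = ₹18315

Regular tax:
  ₹57000 × 11% = ₹6270
  ₹90000 × 15% = ₹13500
  ₹12500 × 29% = ₹3625
  → ₹23395

₹23395 > ₹18315, so the regular tax governs.

₹23395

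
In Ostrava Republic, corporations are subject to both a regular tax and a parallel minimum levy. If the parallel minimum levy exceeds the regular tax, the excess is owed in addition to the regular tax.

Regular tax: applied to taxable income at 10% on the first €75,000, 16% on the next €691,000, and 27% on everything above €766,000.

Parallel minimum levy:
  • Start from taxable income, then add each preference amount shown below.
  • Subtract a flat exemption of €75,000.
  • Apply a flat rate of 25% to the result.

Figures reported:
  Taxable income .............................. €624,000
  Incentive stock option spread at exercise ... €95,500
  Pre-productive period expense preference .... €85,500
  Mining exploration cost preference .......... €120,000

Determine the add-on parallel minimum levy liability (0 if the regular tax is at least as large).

€117,160

Parallel minimum levy:
  Adjusted income: €624,000 + €95,500 + €85,500 + €120,000 = €925,000
  Less exemption €75,000 → base €850,000
  €850,000 × 25% = €212,500

Regular tax:
  €75,000 × 10% = €7,500
  €549,000 × 16% = €87,840
  → €95,340

Excess of parallel minimum levy over regular tax: €212,500 − €95,340 = €117,160.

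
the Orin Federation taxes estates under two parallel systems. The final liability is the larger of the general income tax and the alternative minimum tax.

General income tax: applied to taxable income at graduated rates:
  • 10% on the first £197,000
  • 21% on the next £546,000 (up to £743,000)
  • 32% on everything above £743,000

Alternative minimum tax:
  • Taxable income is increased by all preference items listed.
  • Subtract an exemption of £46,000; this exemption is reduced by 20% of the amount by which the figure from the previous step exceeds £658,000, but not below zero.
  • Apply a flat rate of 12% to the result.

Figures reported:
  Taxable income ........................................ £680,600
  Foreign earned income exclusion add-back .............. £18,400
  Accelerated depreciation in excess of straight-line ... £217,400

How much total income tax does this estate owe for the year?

£121,256

General income tax:
  £197,000 × 10% = £19,700
  £483,600 × 21% = £101,556
  → £121,256

Alternative minimum tax:
  Adjusted income: £680,600 + £18,400 + £217,400 = £916,400
  Exemption: 20% × (£916,400 − £658,000) = £51,680 ≥ £46,000, so the exemption is fully phased out
  Base: £916,400 − £0 = £916,400
  £916,400 × 12% = £109,968

£121,256 > £109,968, so the general income tax governs.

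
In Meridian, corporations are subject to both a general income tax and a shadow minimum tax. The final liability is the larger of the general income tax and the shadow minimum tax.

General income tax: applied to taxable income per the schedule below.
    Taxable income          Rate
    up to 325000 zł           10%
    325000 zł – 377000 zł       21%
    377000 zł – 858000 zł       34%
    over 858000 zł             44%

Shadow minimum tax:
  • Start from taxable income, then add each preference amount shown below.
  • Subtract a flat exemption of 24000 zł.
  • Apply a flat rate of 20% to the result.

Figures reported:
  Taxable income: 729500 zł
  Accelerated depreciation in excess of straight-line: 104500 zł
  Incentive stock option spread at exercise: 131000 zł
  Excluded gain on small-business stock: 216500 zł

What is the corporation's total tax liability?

231500 zł

General income tax:
  325000 zł × 10% = 32500 zł
  52000 zł × 21% = 10920 zł
  352500 zł × 34% = 119850 zł
  → 163270 zł

Shadow minimum tax:
  Adjusted income: 729500 zł + 104500 zł + 131000 zł + 216500 zł = 1181500 zł
  Less exemption 24000 zł → base 1157500 zł
  1157500 zł × 20% = 231500 zł

231500 zł > 163270 zł, so the shadow minimum tax is the binding amount.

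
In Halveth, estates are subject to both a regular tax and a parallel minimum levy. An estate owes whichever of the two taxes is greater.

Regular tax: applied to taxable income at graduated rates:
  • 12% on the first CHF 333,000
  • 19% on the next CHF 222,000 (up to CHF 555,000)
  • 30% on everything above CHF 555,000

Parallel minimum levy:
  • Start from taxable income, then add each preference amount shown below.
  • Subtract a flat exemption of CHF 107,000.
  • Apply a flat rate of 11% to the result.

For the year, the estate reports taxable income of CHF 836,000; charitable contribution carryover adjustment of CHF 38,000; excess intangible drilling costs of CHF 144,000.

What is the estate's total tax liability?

Regular tax:
  CHF 333,000 × 12% = CHF 39,960
  CHF 222,000 × 19% = CHF 42,180
  CHF 281,000 × 30% = CHF 84,300
  → CHF 166,440

Parallel minimum levy:
  Adjusted income: CHF 836,000 + CHF 38,000 + CHF 144,000 = CHF 1,018,000
  Less exemption CHF 107,000 → base CHF 911,000
  CHF 911,000 × 11% = CHF 100,210

CHF 166,440 > CHF 100,210, so the regular tax governs.

CHF 166,440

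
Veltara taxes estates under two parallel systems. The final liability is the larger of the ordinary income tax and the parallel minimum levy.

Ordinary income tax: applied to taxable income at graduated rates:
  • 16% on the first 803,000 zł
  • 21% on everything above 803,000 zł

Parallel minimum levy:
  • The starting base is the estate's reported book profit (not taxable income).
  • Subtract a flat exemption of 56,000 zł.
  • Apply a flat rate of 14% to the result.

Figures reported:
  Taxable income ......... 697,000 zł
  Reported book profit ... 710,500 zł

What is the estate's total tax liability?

111,520 zł

Parallel minimum levy:
  Base (reported book profit): 710,500 zł
  Less exemption 56,000 zł → base 654,500 zł
  654,500 zł × 14% = 91,630 zł

Ordinary income tax:
  697,000 zł × 16% = 111,520 zł

111,520 zł > 91,630 zł, so the ordinary income tax governs.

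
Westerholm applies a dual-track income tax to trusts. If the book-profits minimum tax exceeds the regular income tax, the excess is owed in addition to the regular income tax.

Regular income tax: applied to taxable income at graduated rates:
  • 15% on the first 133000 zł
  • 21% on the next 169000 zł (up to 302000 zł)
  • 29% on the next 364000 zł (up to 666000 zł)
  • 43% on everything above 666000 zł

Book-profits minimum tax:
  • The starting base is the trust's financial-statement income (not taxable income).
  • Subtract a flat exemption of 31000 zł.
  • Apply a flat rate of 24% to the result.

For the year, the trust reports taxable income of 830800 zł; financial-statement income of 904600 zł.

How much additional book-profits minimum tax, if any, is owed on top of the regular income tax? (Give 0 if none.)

Regular income tax:
  133000 zł × 15% = 19950 zł
  169000 zł × 21% = 35490 zł
  364000 zł × 29% = 105560 zł
  164800 zł × 43% = 70864 zł
  → 231864 zł

Book-profits minimum tax:
  Base (financial-statement income): 904600 zł
  Less exemption 31000 zł → base 873600 zł
  873600 zł × 24% = 209664 zł

209664 zł ≤ 231864 zł, so no add-on is due.

0 zł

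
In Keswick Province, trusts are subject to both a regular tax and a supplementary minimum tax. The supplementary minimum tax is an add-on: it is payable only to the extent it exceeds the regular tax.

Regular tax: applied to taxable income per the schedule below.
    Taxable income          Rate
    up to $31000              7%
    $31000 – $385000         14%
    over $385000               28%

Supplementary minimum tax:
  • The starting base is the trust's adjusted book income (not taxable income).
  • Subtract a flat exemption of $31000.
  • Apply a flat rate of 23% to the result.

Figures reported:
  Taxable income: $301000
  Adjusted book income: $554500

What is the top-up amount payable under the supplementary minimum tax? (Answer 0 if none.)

Regular tax:
  $31000 × 7% = $2170
  $270000 × 14% = $37800
  → $39970

Supplementary minimum tax:
  Base (adjusted book income): $554500
  Less exemption $31000 → base $523500
  $523500 × 23% = $120405

Excess of supplementary minimum tax over regular tax: $120405 − $39970 = $80435.

$80435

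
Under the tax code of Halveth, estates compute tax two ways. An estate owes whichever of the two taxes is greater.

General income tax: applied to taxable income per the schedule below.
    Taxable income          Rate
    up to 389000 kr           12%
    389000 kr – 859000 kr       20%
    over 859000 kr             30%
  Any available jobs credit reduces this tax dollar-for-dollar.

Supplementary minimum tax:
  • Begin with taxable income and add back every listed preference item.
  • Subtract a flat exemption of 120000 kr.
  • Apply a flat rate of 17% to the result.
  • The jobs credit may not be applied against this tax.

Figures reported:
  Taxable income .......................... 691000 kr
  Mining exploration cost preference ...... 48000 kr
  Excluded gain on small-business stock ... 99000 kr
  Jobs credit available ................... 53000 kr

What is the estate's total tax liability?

General income tax:
  389000 kr × 12% = 46680 kr
  302000 kr × 20% = 60400 kr
  → 107080 kr
  Less jobs credit 53000 kr → 54080 kr

Supplementary minimum tax:
  Adjusted income: 691000 kr + 48000 kr + 99000 kr = 838000 kr
  Less exemption 120000 kr → base 718000 kr
  718000 kr × 17% = 122060 kr

122060 kr > 54080 kr, so the supplementary minimum tax is the binding amount.

122060 kr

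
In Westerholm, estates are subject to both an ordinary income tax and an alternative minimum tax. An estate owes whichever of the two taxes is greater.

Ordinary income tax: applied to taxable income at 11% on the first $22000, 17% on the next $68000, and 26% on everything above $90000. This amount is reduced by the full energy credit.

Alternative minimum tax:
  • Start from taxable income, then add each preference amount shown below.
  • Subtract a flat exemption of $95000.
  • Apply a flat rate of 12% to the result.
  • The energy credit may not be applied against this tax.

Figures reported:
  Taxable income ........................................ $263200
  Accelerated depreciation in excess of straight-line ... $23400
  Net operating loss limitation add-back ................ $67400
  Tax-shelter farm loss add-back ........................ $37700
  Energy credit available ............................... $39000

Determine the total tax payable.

$35604

Alternative minimum tax:
  Adjusted income: $263200 + $23400 + $67400 + $37700 = $391700
  Less exemption $95000 → base $296700
  $296700 × 12% = $35604

Ordinary income tax:
  $22000 × 11% = $2420
  $68000 × 17% = $11560
  $173200 × 26% = $45032
  → $59012
  Less energy credit $39000 → $20012

$35604 > $20012, so the alternative minimum tax is the binding amount.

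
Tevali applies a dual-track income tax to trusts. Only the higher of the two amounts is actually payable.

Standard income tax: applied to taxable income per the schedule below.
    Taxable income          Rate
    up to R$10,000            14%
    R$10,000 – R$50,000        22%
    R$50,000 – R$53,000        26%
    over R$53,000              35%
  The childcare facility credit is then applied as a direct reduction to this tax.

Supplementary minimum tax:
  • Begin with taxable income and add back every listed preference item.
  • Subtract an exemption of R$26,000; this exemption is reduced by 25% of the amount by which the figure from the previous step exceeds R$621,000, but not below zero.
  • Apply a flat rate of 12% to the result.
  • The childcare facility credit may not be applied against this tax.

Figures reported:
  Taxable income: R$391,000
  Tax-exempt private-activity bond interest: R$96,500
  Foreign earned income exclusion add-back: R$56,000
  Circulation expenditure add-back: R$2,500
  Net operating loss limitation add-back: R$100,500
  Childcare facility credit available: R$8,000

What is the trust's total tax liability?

Standard income tax:
  R$10,000 × 14% = R$1,400
  R$40,000 × 22% = R$8,800
  R$3,000 × 26% = R$780
  R$338,000 × 35% = R$118,300
  → R$129,280
  Less childcare facility credit R$8,000 → R$121,280

Supplementary minimum tax:
  Adjusted income: R$391,000 + R$96,500 + R$56,000 + R$2,500 + R$100,500 = R$646,500
  Exemption: R$26,000 − 25% × (R$646,500 − R$621,000) = R$26,000 − R$6,375 = R$19,625
  Base: R$646,500 − R$19,625 = R$626,875
  R$626,875 × 12% = R$75,225

R$121,280 > R$75,225, so the standard income tax governs.

R$121,280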